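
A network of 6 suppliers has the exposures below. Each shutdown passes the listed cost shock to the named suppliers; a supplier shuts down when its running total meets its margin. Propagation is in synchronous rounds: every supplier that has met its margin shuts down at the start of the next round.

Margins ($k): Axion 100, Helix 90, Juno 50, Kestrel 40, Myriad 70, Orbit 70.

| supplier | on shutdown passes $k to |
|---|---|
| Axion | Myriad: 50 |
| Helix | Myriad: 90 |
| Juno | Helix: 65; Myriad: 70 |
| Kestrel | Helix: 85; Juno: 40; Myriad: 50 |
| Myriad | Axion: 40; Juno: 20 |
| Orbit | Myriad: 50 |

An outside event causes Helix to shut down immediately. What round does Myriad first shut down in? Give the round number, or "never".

Round 1 — Helix shuts down (initial).
  Myriad: +90 → 90 ≥ 70
Round 2 — Myriad shuts down.
  Axion: +40 → 40 < 100
  Juno: +20 → 20 < 50
No further shutdowns.

2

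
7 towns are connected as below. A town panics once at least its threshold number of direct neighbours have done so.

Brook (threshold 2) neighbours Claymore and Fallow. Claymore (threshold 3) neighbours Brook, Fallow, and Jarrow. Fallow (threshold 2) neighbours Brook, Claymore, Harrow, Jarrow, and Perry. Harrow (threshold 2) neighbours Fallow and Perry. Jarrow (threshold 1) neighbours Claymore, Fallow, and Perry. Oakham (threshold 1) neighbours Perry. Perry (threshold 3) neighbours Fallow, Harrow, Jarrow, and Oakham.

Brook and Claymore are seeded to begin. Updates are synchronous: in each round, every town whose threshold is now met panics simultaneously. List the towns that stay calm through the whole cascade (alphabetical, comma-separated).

Harrow, Oakham, Perry

Round 1 — Brook, Claymore panic (initial).
Round 2 — checking thresholds:
  Fallow: 2 of 5 neighbours ≥ 2, panics.
  Jarrow: 1 of 3 neighbours ≥ 1, panics.
Round 3 — no new panics; cascade stops.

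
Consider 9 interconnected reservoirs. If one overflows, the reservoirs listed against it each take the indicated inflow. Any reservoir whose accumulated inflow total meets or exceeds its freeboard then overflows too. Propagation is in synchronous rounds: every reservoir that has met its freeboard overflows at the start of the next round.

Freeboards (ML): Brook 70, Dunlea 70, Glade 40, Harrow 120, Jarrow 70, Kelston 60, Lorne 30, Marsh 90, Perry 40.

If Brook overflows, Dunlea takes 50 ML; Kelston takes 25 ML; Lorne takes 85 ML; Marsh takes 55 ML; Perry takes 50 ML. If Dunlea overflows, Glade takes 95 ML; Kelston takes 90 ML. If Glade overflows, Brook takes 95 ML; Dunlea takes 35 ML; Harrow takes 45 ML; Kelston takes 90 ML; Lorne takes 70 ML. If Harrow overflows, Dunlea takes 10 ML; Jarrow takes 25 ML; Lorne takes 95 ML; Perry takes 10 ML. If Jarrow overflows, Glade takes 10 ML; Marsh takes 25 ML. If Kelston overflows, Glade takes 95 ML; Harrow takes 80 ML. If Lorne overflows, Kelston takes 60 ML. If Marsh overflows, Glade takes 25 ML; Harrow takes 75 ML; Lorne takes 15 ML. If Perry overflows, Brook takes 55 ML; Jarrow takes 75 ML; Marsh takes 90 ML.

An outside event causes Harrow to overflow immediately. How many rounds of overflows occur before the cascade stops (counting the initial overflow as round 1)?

7

Round 1 — Harrow overflows (initial).
  Dunlea: +10 → 10 < 70
  Jarrow: +25 → 25 < 70
  Lorne: +95 → 95 ≥ 30
  Perry: +10 → 10 < 40
Round 2 — Lorne overflows.
  Kelston: +60 → 60 ≥ 60
Round 3 — Kelston overflows.
  Glade: +95 → 95 ≥ 40
Round 4 — Glade overflows.
  Brook: +95 → 95 ≥ 70
  Dunlea: +35 → 45 < 70
Round 5 — Brook overflows.
  Dunlea: +50 → 95 ≥ 70
  Marsh: +55 → 55 < 90
  Perry: +50 → 60 ≥ 40
Round 6 — Dunlea, Perry overflow.
  Jarrow: +75 → 100 ≥ 70
  Marsh: +90 → 145 ≥ 90
Round 7 — Jarrow, Marsh overflow.
No further overflows.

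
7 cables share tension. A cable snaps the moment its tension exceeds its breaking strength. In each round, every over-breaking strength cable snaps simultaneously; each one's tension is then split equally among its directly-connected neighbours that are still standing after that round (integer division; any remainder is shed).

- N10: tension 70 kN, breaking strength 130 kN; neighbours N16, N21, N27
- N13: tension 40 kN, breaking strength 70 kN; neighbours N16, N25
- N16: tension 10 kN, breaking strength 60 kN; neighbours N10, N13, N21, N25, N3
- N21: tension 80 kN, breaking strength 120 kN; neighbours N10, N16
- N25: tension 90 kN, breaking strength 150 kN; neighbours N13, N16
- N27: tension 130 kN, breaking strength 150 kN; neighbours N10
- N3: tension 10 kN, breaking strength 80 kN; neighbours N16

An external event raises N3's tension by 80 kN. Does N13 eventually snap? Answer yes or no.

no

Round 1 — N3 at 90 > 80. N3 snaps.
  N3 sheds 90 kN to N16: 90 each.
    N16: 10+90 = 100 > 60
Round 2 — N16 snaps.
  N16 sheds 100 kN to N10, N13, N21, N25: 25 each.
    N10: 70+25 = 95 ≤ 130
    N13: 40+25 = 65 ≤ 70
    N21: 80+25 = 105 ≤ 120
    N25: 90+25 = 115 ≤ 150
No further breaks.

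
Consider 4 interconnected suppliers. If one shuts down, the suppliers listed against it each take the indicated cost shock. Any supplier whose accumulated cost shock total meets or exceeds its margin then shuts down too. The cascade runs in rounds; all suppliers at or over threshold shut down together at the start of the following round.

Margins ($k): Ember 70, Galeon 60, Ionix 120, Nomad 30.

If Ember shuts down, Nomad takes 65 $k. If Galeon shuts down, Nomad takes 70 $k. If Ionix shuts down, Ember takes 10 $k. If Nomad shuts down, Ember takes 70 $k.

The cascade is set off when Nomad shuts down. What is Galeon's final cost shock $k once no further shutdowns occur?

Round 1 — Nomad shuts down (initial).
  Ember: +70 → 70 ≥ 70
Round 2 — Ember shuts down.
No further shutdowns.

0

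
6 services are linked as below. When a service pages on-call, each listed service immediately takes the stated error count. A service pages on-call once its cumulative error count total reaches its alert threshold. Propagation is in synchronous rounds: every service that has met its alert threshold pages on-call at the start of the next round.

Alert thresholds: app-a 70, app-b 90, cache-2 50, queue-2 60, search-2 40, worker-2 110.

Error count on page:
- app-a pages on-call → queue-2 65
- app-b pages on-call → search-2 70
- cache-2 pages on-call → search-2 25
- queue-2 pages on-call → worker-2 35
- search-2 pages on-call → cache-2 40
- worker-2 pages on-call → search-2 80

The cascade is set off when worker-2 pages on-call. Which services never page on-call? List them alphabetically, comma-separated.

Round 1 — worker-2 pages on-call (initial).
  search-2: +80 → 80 ≥ 40
Round 2 — search-2 pages on-call.
  cache-2: +40 → 40 < 50
No further pages.

app-a, app-b, cache-2, queue-2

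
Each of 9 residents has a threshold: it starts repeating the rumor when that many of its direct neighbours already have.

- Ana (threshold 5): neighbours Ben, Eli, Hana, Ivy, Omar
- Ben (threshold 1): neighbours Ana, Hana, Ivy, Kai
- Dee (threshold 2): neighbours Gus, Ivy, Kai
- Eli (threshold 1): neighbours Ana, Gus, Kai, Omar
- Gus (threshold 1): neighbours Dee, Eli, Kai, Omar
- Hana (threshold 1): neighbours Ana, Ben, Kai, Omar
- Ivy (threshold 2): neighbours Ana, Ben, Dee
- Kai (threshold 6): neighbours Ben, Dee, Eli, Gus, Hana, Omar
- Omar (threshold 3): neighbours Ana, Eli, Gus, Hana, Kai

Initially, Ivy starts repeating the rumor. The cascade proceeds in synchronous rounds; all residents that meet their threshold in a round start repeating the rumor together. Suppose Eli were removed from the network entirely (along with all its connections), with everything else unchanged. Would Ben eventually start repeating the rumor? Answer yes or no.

With Eli removed:
Round 1 — Ivy starts repeating the rumor (initial).
Round 2 — checking thresholds:
  Ana: 1 of 4 neighbours < 5, not yet.
  Ben: 1 of 4 neighbours ≥ 1, starts repeating the rumor.
  Dee: 1 of 3 neighbours < 2, not yet.
Round 3 — checking thresholds:
  Ana: 2 of 4 neighbours < 5, not yet.
  Dee: 1 of 3 neighbours < 2, not yet.
  Hana: 1 of 4 neighbours ≥ 1, starts repeating the rumor.
  Kai: 1 of 5 neighbours < 6, not yet.
Round 4 — no new spreads; cascade stops.

yes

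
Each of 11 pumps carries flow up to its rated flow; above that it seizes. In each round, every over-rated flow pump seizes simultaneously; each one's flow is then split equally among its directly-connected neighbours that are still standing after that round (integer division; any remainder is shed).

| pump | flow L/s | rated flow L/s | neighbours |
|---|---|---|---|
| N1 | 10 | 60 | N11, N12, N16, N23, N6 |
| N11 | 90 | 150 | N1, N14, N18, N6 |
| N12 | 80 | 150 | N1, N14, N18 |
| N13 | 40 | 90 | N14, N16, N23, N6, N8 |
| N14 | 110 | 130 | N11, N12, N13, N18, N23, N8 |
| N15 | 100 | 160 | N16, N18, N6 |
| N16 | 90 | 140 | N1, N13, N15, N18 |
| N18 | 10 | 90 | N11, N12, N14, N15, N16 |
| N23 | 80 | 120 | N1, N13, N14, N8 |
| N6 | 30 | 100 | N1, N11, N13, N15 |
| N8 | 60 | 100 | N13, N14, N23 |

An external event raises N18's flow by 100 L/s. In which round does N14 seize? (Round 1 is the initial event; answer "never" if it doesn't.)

Round 1 — N18 at 110 > 90. N18 seizes.
  N18 sheds 110 L/s to N11, N12, N14, N15, N16: 22 each.
    N11: 90+22 = 112 ≤ 150
    N12: 80+22 = 102 ≤ 150
    N14: 110+22 = 132 > 130
    N15: 100+22 = 122 ≤ 160
    N16: 90+22 = 112 ≤ 140
Round 2 — N14 seizes.
  N14 sheds 132 L/s to N11, N12, N13, N23, N8: 26 each (2 lost).
    N11: 112+26 = 138 ≤ 150
    N12: 102+26 = 128 ≤ 150
    N13: 40+26 = 66 ≤ 90
    N23: 80+26 = 106 ≤ 120
    N8: 60+26 = 86 ≤ 100
No further seizures.

2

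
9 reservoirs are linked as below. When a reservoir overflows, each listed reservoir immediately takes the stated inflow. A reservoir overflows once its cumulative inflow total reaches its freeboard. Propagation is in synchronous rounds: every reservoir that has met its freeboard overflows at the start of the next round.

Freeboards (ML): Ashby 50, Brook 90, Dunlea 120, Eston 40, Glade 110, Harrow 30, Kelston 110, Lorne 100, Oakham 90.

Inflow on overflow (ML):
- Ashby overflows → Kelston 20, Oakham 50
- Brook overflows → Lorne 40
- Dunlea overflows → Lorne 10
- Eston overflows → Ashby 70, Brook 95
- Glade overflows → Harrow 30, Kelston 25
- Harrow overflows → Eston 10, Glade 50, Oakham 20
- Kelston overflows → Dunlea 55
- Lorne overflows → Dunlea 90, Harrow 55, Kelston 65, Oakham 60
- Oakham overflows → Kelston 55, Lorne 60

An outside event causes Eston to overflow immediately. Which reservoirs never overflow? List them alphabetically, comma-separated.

Dunlea, Glade, Harrow, Kelston, Lorne, Oakham

Round 1 — Eston overflows (initial).
  Ashby: +70 → 70 ≥ 50
  Brook: +95 → 95 ≥ 90
Round 2 — Ashby, Brook overflow.
  Kelston: +20 → 20 < 110
  Lorne: +40 → 40 < 100
  Oakham: +50 → 50 < 90
No further overflows.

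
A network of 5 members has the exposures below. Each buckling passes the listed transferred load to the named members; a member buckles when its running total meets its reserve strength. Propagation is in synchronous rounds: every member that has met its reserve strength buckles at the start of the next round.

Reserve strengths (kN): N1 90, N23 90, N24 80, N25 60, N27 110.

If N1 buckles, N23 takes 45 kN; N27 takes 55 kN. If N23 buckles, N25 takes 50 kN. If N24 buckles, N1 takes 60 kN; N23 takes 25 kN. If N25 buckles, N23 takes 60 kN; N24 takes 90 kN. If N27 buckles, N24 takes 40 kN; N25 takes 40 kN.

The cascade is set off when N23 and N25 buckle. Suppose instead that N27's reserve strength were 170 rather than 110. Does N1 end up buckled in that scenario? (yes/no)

With N27's reserve strength at 170:
Round 1 — N23, N25 buckle (initial).
  N24: +90 → 90 ≥ 80
Round 2 — N24 buckles.
  N1: +60 → 60 < 90
No further bucklings.

no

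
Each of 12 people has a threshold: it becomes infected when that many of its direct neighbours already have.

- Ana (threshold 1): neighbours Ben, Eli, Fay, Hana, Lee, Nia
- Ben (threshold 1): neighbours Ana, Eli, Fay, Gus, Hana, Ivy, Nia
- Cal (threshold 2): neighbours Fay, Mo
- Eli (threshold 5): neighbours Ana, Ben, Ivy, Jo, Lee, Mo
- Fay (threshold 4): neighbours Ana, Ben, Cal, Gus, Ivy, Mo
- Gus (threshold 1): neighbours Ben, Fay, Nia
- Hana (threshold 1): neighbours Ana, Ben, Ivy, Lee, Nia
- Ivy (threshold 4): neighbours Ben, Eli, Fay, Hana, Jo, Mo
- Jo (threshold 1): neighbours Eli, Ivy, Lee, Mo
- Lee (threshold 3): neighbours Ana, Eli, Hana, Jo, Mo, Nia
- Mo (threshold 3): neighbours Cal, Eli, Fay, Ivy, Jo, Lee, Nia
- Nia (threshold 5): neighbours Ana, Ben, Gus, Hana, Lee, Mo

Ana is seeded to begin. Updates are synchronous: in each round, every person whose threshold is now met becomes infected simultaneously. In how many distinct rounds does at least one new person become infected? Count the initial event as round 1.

Round 1 — Ana becomes infected (initial).
Round 2 — checking thresholds:
  Ben: 1 of 7 neighbours ≥ 1, becomes infected.
  Eli: 1 of 6 neighbours < 5, below threshold.
  Fay: 1 of 6 neighbours < 4, below threshold.
  Hana: 1 of 5 neighbours ≥ 1, becomes infected.
  Lee: 1 of 6 neighbours < 3, below threshold.
  Nia: 1 of 6 neighbours < 5, below threshold.
Round 3 — checking thresholds:
  Eli: 2 of 6 neighbours < 5, below threshold.
  Fay: 2 of 6 neighbours < 4, below threshold.
  Gus: 1 of 3 neighbours ≥ 1, becomes infected.
  Ivy: 2 of 6 neighbours < 4, below threshold.
  Lee: 2 of 6 neighbours < 3, below threshold.
  Nia: 3 of 6 neighbours < 5, below threshold.
Round 4 — no new infections; cascade stops.

3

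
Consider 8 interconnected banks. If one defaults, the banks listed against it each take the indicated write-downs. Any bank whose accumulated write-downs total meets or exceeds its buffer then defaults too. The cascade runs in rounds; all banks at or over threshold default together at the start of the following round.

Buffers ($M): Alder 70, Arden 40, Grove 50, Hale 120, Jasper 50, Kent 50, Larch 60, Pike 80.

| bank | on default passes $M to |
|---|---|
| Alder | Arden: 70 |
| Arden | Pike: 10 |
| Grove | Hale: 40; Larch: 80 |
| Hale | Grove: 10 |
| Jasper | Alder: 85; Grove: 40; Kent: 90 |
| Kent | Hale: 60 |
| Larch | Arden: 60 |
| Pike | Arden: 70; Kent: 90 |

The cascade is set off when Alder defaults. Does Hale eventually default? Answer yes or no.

Round 1 — Alder defaults (initial).
  Arden: +70 → 70 ≥ 40
Round 2 — Arden defaults.
  Pike: +10 → 10 < 80
No further defaults.

no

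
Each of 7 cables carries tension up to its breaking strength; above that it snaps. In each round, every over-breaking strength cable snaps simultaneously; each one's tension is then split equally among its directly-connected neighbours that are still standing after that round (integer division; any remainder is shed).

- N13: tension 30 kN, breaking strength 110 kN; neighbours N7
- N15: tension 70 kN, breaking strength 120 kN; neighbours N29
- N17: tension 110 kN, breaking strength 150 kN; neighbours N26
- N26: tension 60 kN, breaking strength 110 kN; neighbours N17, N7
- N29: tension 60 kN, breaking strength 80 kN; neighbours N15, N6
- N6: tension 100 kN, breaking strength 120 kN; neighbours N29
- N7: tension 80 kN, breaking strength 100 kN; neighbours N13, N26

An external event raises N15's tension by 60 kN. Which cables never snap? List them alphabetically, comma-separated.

N13, N17, N26, N7

Round 1 — N15 at 130 > 120. N15 snaps.
  N15 sheds 130 kN to N29: 130 each.
    N29: 60+130 = 190 > 80
Round 2 — N29 snaps.
  N29 sheds 190 kN to N6: 190 each.
    N6: 100+190 = 290 > 120
Round 3 — N6 snaps.
  N6 sheds 290 kN: no online neighbours, lost.
No further breaks.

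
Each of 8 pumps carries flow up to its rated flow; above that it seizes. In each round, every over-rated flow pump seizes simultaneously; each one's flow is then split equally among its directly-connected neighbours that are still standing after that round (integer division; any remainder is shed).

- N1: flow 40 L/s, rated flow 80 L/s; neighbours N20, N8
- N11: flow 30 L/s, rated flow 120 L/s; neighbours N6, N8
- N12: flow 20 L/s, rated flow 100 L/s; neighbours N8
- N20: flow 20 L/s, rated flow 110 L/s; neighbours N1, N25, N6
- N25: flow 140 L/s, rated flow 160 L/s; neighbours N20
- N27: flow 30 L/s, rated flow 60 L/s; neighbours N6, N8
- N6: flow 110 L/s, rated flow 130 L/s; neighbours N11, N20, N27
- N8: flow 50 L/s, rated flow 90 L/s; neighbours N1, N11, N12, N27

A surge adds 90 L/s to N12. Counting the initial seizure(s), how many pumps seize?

8

Round 1 — N12 at 110 > 100. N12 seizes.
  N12 sheds 110 L/s to N8: 110 each.
    N8: 50+110 = 160 > 90
Round 2 — N8 seizes.
  N8 sheds 160 L/s to N1, N11, N27: 53 each (1 lost).
    N1: 40+53 = 93 > 80
    N11: 30+53 = 83 ≤ 120
    N27: 30+53 = 83 > 60
Round 3 — N1, N27 seize.
  N1 sheds 93 L/s to N20: 93 each.
    N20: 20+93 = 113 > 110
  N27 sheds 83 L/s to N6: 83 each.
    N6: 110+83 = 193 > 130
Round 4 — N20, N6 seize.
  N20 sheds 113 L/s to N25: 113 each.
    N25: 140+113 = 253 > 160
  N6 sheds 193 L/s to N11: 193 each.
    N11: 83+193 = 276 > 120
Round 5 — N11, N25 seize.
  N11 sheds 276 L/s: no online neighbours, lost.
  N25 sheds 253 L/s: no online neighbours, lost.
No further seizures.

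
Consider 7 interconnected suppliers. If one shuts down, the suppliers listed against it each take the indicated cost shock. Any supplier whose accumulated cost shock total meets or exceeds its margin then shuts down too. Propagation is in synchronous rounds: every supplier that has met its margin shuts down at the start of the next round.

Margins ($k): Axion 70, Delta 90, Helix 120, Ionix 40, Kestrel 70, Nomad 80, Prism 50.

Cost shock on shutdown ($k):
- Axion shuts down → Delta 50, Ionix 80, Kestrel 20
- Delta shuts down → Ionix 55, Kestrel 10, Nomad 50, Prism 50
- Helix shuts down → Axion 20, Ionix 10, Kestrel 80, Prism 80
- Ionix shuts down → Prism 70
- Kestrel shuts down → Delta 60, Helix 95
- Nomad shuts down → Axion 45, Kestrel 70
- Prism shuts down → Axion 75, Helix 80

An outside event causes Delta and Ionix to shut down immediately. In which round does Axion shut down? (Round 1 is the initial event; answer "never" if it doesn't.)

Round 1 — Delta, Ionix shut down (initial).
  Kestrel: +10 → 10 < 70
  Nomad: +50 → 50 < 80
  Prism: +50+70 → 120 ≥ 50
Round 2 — Prism shuts down.
  Axion: +75 → 75 ≥ 70
  Helix: +80 → 80 < 120
Round 3 — Axion shuts down.
  Kestrel: +20 → 30 < 70
No further shutdowns.

3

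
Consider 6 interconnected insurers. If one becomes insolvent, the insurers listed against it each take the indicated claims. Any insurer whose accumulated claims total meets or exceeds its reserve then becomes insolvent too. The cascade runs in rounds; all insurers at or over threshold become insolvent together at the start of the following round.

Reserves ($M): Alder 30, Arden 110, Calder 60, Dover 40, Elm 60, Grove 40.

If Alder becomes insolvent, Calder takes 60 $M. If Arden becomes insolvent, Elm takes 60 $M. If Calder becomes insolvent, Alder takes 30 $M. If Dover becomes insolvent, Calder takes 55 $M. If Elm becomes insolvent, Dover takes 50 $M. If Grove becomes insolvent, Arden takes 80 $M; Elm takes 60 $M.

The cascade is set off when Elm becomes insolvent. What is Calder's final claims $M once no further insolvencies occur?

Round 1 — Elm becomes insolvent (initial).
  Dover: +50 → 50 ≥ 40
Round 2 — Dover becomes insolvent.
  Calder: +55 → 55 < 60
No further insolvencies.

55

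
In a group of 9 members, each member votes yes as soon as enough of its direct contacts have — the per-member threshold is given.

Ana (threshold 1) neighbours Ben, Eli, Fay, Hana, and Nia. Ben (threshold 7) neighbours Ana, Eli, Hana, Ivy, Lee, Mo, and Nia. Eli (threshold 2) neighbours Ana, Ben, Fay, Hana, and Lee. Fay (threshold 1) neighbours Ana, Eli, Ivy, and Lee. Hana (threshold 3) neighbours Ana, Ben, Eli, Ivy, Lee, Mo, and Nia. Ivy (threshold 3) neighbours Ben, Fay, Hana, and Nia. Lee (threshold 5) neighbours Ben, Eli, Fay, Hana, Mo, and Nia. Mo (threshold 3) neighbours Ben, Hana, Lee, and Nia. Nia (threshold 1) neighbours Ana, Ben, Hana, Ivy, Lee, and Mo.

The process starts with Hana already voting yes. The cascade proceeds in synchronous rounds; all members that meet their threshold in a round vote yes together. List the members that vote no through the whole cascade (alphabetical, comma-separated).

Ben, Lee, Mo

Round 1 — Hana votes yes (initial).
Round 2 — checking thresholds:
  Ana: 1 of 5 neighbours ≥ 1, votes yes.
  Ben: 1 of 7 neighbours < 7, holds.
  Eli: 1 of 5 neighbours < 2, holds.
  Ivy: 1 of 4 neighbours < 3, holds.
  Lee: 1 of 6 neighbours < 5, holds.
  Mo: 1 of 4 neighbours < 3, holds.
  Nia: 1 of 6 neighbours ≥ 1, votes yes.
Round 3 — checking thresholds:
  Ben: 3 of 7 neighbours < 7, holds.
  Eli: 2 of 5 neighbours ≥ 2, votes yes.
  Fay: 1 of 4 neighbours ≥ 1, votes yes.
  Ivy: 2 of 4 neighbours < 3, holds.
  Lee: 2 of 6 neighbours < 5, holds.
  Mo: 2 of 4 neighbours < 3, holds.
Round 4 — checking thresholds:
  Ben: 4 of 7 neighbours < 7, holds.
  Ivy: 3 of 4 neighbours ≥ 3, votes yes.
  Lee: 4 of 6 neighbours < 5, holds.
  Mo: 2 of 4 neighbours < 3, holds.
Round 5 — no new yes votes; cascade stops.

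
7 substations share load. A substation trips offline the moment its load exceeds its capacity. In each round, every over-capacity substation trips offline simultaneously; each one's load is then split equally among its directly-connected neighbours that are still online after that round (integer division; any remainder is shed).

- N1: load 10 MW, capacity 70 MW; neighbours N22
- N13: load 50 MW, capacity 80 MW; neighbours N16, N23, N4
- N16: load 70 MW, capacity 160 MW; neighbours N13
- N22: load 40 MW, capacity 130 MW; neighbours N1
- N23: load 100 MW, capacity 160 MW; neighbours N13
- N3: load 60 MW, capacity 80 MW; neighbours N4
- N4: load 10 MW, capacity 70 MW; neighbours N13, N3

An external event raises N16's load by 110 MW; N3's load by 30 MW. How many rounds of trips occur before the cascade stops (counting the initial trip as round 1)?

Round 1 — N16 at 180 > 160; N3 at 90 > 80. N16, N3 trip offline.
  N16 sheds 180 MW to N13: 180 each.
    N13: 50+180 = 230 > 80
  N3 sheds 90 MW to N4: 90 each.
    N4: 10+90 = 100 > 70
Round 2 — N13, N4 trip offline.
  N13 sheds 230 MW to N23: 230 each.
    N23: 100+230 = 330 > 160
  N4 sheds 100 MW: no online neighbours, lost.
Round 3 — N23 trips offline.
  N23 sheds 330 MW: no online neighbours, lost.
No further trips.

3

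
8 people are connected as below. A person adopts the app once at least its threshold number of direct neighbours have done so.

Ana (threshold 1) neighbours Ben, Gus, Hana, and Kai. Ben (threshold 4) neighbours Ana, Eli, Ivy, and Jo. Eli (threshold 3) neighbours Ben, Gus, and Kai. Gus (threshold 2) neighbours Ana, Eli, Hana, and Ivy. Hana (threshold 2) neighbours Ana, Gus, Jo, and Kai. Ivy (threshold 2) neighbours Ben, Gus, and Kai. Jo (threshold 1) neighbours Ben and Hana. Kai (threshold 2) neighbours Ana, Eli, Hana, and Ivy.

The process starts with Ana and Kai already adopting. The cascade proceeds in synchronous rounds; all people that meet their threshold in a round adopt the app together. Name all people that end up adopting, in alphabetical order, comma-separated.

Ana, Gus, Hana, Ivy, Jo, Kai

Round 1 — Ana, Kai adopt the app (initial).
Round 2 — checking thresholds:
  Ben: 1 of 4 neighbours < 4, below threshold.
  Eli: 1 of 3 neighbours < 3, below threshold.
  Gus: 1 of 4 neighbours < 2, below threshold.
  Hana: 2 of 4 neighbours ≥ 2, adopts the app.
  Ivy: 1 of 3 neighbours < 2, below threshold.
Round 3 — checking thresholds:
  Ben: 1 of 4 neighbours < 4, below threshold.
  Eli: 1 of 3 neighbours < 3, below threshold.
  Gus: 2 of 4 neighbours ≥ 2, adopts the app.
  Ivy: 1 of 3 neighbours < 2, below threshold.
  Jo: 1 of 2 neighbours ≥ 1, adopts the app.
Round 4 — checking thresholds:
  Ben: 2 of 4 neighbours < 4, below threshold.
  Eli: 2 of 3 neighbours < 3, below threshold.
  Ivy: 2 of 3 neighbours ≥ 2, adopts the app.
Round 5 — no new adoptions; cascade stops.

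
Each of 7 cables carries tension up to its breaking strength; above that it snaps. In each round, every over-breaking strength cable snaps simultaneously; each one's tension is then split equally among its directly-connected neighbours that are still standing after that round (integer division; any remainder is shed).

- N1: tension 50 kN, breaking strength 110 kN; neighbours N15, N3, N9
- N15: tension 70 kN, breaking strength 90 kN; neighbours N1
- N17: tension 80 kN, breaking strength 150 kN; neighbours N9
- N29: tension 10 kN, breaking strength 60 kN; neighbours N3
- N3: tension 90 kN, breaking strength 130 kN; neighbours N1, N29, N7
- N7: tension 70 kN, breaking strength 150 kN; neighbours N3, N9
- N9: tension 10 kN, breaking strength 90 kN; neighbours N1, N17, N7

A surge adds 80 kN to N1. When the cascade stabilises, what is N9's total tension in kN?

53

Round 1 — N1 at 130 > 110. N1 snaps.
  N1 sheds 130 kN to N15, N3, N9: 43 each (1 lost).
    N15: 70+43 = 113 > 90
    N3: 90+43 = 133 > 130
    N9: 10+43 = 53 ≤ 90
Round 2 — N15, N3 snap.
  N15 sheds 113 kN: no online neighbours, lost.
  N3 sheds 133 kN to N29, N7: 66 each (1 lost).
    N29: 10+66 = 76 > 60
    N7: 70+66 = 136 ≤ 150
Round 3 — N29 snaps.
  N29 sheds 76 kN: no online neighbours, lost.
No further breaks.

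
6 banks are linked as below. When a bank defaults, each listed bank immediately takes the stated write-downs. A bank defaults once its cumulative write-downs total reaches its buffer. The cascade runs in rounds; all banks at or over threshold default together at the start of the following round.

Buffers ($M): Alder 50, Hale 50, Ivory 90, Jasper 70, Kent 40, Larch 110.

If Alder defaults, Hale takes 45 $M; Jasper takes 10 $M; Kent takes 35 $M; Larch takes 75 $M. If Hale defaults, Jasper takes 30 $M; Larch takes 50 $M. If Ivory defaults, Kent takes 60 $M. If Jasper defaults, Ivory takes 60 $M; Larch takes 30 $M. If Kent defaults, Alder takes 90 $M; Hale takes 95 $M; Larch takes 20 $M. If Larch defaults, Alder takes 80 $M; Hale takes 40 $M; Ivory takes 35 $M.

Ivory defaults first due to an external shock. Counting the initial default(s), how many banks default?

5

Round 1 — Ivory defaults (initial).
  Kent: +60 → 60 ≥ 40
Round 2 — Kent defaults.
  Alder: +90 → 90 ≥ 50
  Hale: +95 → 95 ≥ 50
  Larch: +20 → 20 < 110
Round 3 — Alder, Hale default.
  Jasper: +10+30 → 40 < 70
  Larch: +75+50 → 145 ≥ 110
Round 4 — Larch defaults.
No further defaults.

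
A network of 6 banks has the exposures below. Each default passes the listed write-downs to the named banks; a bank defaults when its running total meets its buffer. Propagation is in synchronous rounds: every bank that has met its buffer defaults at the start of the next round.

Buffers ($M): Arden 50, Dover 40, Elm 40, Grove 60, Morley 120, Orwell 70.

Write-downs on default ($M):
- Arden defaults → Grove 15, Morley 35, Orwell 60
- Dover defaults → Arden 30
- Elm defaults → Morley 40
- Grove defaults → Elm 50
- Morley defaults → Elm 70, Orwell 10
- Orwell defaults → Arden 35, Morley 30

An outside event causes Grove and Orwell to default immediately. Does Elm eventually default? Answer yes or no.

yes

Round 1 — Grove, Orwell default (initial).
  Arden: +35 → 35 < 50
  Elm: +50 → 50 ≥ 40
  Morley: +30 → 30 < 120
Round 2 — Elm defaults.
  Morley: +40 → 70 < 120
No further defaults.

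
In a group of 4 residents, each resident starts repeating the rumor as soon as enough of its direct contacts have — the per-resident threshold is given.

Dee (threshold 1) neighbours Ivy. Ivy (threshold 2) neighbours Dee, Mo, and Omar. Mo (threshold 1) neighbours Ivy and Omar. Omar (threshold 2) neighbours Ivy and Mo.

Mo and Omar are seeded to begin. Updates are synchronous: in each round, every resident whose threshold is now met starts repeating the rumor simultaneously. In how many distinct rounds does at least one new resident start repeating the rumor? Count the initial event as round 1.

3

Round 1 — Mo, Omar start repeating the rumor (initial).
Round 2 — checking thresholds:
  Ivy: 2 of 3 neighbours ≥ 2, starts repeating the rumor.
Round 3 — checking thresholds:
  Dee: 1 of 1 neighbours ≥ 1, starts repeating the rumor.
Round 4 — no new spreads; cascade stops.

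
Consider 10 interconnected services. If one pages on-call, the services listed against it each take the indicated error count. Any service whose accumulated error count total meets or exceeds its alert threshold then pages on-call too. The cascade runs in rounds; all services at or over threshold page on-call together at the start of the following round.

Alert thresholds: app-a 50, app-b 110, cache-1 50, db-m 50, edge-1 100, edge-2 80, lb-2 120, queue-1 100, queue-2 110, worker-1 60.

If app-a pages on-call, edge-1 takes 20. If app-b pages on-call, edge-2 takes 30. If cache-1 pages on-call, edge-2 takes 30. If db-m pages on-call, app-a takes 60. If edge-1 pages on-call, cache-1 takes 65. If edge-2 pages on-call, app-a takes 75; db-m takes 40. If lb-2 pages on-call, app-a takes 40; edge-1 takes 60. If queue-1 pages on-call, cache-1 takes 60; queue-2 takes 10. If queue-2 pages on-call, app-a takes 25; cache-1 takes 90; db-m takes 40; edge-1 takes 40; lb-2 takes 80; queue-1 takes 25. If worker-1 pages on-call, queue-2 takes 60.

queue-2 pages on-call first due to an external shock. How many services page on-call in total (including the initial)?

Round 1 — queue-2 pages on-call (initial).
  app-a: +25 → 25 < 50
  cache-1: +90 → 90 ≥ 50
  db-m: +40 → 40 < 50
  edge-1: +40 → 40 < 100
  lb-2: +80 → 80 < 120
  queue-1: +25 → 25 < 100
Round 2 — cache-1 pages on-call.
  edge-2: +30 → 30 < 80
No further pages.

2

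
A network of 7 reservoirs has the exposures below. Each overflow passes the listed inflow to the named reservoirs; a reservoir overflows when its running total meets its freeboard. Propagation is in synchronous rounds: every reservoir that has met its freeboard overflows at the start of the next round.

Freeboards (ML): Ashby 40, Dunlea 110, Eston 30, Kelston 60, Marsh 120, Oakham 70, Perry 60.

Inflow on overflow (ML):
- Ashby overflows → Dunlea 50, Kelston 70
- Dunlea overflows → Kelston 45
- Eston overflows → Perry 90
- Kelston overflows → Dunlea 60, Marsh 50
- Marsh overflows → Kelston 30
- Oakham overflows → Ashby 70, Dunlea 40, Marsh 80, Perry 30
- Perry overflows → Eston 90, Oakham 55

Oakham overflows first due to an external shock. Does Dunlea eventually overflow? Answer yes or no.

Round 1 — Oakham overflows (initial).
  Ashby: +70 → 70 ≥ 40
  Dunlea: +40 → 40 < 110
  Marsh: +80 → 80 < 120
  Perry: +30 → 30 < 60
Round 2 — Ashby overflows.
  Dunlea: +50 → 90 < 110
  Kelston: +70 → 70 ≥ 60
Round 3 — Kelston overflows.
  Dunlea: +60 → 150 ≥ 110
  Marsh: +50 → 130 ≥ 120
Round 4 — Dunlea, Marsh overflow.
No further overflows.

yes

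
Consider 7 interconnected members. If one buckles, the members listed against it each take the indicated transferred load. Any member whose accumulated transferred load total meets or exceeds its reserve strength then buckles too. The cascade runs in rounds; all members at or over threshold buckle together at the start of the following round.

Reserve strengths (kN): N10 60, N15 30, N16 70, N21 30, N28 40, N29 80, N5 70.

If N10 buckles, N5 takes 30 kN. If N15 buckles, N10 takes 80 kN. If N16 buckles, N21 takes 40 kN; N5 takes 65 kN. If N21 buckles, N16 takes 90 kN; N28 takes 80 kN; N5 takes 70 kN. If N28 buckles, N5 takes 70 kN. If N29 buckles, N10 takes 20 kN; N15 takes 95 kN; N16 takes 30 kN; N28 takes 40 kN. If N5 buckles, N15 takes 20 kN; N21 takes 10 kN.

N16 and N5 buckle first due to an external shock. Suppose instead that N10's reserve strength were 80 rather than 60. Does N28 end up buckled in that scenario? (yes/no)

yes

With N10's reserve strength at 80:
Round 1 — N16, N5 buckle (initial).
  N15: +20 → 20 < 30
  N21: +40+10 → 50 ≥ 30
Round 2 — N21 buckles.
  N28: +80 → 80 ≥ 40
Round 3 — N28 buckles.
No further bucklings.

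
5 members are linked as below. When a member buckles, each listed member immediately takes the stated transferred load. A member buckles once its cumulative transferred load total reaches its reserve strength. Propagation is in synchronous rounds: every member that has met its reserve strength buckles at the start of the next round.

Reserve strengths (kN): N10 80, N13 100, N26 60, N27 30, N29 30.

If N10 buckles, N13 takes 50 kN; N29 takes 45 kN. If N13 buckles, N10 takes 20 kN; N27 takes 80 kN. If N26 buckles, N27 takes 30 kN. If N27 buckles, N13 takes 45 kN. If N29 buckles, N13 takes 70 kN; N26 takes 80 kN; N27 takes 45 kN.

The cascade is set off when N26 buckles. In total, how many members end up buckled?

2

Round 1 — N26 buckles (initial).
  N27: +30 → 30 ≥ 30
Round 2 — N27 buckles.
  N13: +45 → 45 < 100
No further bucklings.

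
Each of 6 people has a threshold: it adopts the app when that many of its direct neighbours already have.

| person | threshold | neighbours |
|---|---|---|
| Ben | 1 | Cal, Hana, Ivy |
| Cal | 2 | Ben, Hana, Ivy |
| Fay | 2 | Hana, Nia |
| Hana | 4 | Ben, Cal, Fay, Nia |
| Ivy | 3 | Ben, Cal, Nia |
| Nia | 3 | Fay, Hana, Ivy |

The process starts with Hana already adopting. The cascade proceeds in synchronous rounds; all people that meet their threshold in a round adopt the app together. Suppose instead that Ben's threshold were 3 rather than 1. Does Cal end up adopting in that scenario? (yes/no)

no

With Ben's threshold at 3:
Round 1 — Hana adopts the app (initial).
Round 2 — no new adoptions; cascade stops.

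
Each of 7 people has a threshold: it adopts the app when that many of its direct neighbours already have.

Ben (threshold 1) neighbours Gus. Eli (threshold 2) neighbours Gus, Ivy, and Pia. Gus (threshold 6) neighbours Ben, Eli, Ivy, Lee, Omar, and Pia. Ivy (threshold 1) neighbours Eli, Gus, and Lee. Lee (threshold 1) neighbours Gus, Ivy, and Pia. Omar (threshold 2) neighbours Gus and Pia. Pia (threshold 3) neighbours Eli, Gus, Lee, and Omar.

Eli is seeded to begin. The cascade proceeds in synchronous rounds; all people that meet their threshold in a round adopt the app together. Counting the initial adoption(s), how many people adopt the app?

Round 1 — Eli adopts the app (initial).
Round 2 — checking thresholds:
  Gus: 1 of 6 neighbours < 6, not yet.
  Ivy: 1 of 3 neighbours ≥ 1, adopts the app.
  Pia: 1 of 4 neighbours < 3, not yet.
Round 3 — checking thresholds:
  Gus: 2 of 6 neighbours < 6, not yet.
  Lee: 1 of 3 neighbours ≥ 1, adopts the app.
  Pia: 1 of 4 neighbours < 3, not yet.
Round 4 — no new adoptions; cascade stops.

3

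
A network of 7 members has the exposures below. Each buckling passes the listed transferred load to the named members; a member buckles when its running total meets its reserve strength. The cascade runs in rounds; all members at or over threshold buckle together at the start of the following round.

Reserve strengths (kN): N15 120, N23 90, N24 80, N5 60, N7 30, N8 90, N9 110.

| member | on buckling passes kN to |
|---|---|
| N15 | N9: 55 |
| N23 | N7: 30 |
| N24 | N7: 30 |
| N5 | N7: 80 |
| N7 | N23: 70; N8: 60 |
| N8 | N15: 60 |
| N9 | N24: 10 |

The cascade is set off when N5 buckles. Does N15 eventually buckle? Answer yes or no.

Round 1 — N5 buckles (initial).
  N7: +80 → 80 ≥ 30
Round 2 — N7 buckles.
  N23: +70 → 70 < 90
  N8: +60 → 60 < 90
No further bucklings.

no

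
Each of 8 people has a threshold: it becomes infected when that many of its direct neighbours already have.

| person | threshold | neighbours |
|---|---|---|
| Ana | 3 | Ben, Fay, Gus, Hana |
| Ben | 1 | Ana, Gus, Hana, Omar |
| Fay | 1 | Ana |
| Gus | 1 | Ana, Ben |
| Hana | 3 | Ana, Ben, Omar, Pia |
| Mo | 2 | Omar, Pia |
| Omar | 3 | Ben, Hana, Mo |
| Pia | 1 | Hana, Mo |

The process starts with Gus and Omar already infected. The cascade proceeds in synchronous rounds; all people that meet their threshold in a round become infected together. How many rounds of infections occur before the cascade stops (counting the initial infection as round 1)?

Round 1 — Gus, Omar become infected (initial).
Round 2 — checking thresholds:
  Ana: 1 of 4 neighbours < 3, not yet.
  Ben: 2 of 4 neighbours ≥ 1, becomes infected.
  Hana: 1 of 4 neighbours < 3, not yet.
  Mo: 1 of 2 neighbours < 2, not yet.
Round 3 — no new infections; cascade stops.

2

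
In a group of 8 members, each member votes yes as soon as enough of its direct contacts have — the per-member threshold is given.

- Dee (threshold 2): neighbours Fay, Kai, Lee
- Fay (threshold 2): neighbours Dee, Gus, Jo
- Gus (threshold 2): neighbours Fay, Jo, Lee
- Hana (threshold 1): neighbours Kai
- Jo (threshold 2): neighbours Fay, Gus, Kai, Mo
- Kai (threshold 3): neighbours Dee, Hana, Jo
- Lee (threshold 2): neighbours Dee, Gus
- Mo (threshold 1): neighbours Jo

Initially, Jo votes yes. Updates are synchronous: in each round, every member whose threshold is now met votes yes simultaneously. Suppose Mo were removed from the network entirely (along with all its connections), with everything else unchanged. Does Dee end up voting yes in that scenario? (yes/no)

With Mo removed:
Round 1 — Jo votes yes (initial).
Round 2 — no new yes votes; cascade stops.

no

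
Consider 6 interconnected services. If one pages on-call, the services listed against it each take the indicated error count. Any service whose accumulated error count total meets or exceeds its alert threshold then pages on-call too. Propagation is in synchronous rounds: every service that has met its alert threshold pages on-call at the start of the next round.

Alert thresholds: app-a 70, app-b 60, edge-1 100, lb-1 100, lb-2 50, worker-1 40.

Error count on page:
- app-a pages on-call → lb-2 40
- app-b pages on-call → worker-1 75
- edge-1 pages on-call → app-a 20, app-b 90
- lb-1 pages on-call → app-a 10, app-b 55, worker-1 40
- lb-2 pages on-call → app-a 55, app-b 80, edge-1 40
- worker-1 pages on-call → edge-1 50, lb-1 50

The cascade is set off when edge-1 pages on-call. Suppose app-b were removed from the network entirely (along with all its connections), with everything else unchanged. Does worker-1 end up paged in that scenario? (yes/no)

no

With app-b removed:
Round 1 — edge-1 pages on-call (initial).
  app-a: +20 → 20 < 70
No further pages.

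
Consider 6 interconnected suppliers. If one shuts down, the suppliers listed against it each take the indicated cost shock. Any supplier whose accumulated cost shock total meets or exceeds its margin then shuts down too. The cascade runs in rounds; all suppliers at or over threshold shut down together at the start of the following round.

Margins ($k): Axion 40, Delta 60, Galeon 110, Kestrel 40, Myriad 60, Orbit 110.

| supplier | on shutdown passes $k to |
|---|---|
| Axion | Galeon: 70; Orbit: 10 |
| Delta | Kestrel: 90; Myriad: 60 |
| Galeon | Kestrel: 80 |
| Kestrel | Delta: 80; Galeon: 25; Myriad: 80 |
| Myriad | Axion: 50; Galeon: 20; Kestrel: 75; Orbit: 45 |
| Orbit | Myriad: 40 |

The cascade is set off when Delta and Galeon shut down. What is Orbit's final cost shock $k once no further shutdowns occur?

55

Round 1 — Delta, Galeon shut down (initial).
  Kestrel: +90+80 → 170 ≥ 40
  Myriad: +60 → 60 ≥ 60
Round 2 — Kestrel, Myriad shut down.
  Axion: +50 → 50 ≥ 40
  Orbit: +45 → 45 < 110
Round 3 — Axion shuts down.
  Orbit: +10 → 55 < 110
No further shutdowns.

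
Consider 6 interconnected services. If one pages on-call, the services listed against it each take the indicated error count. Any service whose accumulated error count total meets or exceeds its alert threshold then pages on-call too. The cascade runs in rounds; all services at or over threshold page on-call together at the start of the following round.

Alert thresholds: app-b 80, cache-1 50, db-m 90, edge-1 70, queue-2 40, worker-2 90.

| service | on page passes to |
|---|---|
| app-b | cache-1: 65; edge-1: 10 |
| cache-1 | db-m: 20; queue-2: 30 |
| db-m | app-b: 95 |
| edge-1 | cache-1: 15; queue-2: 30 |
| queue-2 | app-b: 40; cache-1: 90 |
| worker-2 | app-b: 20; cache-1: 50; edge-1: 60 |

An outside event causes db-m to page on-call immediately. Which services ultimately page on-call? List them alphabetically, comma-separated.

Round 1 — db-m pages on-call (initial).
  app-b: +95 → 95 ≥ 80
Round 2 — app-b pages on-call.
  cache-1: +65 → 65 ≥ 50
  edge-1: +10 → 10 < 70
Round 3 — cache-1 pages on-call.
  queue-2: +30 → 30 < 40
No further pages.

app-b, cache-1, db-m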